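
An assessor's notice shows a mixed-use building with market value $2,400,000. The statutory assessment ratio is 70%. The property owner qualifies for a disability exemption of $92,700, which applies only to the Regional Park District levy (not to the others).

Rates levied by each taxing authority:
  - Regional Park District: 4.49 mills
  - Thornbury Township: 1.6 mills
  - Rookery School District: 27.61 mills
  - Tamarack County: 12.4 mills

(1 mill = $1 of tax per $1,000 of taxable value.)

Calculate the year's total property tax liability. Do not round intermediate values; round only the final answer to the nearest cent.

$77,031.78

Assessed value = $2,400,000 × 0.7 = $1,680,000
Regional Park District: ($1,680,000 − $92,700) × 0.00449 = $1,587,300 × 0.00449 = $7,126.977
Thornbury Township: $1,680,000 × 0.0016 = $2,688
Rookery School District: $1,680,000 × 0.02761 = $46,384.8
Tamarack County: $1,680,000 × 0.0124 = $20,832
Total = $77,031.777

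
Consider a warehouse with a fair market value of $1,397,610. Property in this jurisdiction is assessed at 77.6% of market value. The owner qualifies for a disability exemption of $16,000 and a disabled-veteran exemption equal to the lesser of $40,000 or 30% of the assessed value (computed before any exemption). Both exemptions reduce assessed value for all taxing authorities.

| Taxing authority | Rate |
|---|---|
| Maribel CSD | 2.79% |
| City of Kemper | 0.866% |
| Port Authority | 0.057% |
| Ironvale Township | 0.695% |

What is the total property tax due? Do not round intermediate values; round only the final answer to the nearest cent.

$45,338.28

Assessed value = $1,397,610 × 0.776 = $1,084,545.36
Disabled-veteran exemption = min($40,000, 30% × $1,084,545.36) = min($40,000, $325,363.608) = $40,000 (dollar cap binds)
Taxable value = $1,084,545.36 − $16,000 − $40,000 = $1,028,545.36
Maribel CSD: $1,028,545.36 × 0.0279 = $28,696.415544
City of Kemper: $1,028,545.36 × 0.00866 = $8,907.2028176
Port Authority: $1,028,545.36 × 0.00057 = $586.2708552
Ironvale Township: $1,028,545.36 × 0.00695 = $7,148.390252
Total = $45,338.2794688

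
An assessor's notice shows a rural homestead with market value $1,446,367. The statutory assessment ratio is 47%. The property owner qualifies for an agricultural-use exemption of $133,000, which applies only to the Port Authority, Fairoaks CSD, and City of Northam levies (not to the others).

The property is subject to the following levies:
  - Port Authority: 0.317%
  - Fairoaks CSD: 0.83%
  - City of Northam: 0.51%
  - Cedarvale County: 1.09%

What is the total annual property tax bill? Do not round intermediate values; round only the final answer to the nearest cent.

Assessed value = $1,446,367 × 0.47 = $679,792.49
Port Authority: ($679,792.49 − $133,000) × 0.00317 = $546,792.49 × 0.00317 = $1,733.3321933
Fairoaks CSD: ($679,792.49 − $133,000) × 0.0083 = $546,792.49 × 0.0083 = $4,538.377667
City of Northam: ($679,792.49 − $133,000) × 0.0051 = $546,792.49 × 0.0051 = $2,788.641699
Cedarvale County: $679,792.49 × 0.0109 = $7,409.738141
Total = $16,470.0897003

$16,470.09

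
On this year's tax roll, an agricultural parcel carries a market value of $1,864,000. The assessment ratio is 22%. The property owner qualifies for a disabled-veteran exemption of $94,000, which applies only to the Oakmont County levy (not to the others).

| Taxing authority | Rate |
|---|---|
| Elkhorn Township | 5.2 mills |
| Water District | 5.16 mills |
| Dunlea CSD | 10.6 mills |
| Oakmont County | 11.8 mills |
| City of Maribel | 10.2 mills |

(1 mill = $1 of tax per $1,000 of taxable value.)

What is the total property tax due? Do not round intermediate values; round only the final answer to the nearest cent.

Assessed value = $1,864,000 × 0.22 = $410,080
Elkhorn Township: $410,080 × 0.0052 = $2,132.416
Water District: $410,080 × 0.00516 = $2,116.0128
Dunlea CSD: $410,080 × 0.0106 = $4,346.848
Oakmont County: ($410,080 − $94,000) × 0.0118 = $316,080 × 0.0118 = $3,729.744
City of Maribel: $410,080 × 0.0102 = $4,182.816
Total = $16,507.8368

$16,507.84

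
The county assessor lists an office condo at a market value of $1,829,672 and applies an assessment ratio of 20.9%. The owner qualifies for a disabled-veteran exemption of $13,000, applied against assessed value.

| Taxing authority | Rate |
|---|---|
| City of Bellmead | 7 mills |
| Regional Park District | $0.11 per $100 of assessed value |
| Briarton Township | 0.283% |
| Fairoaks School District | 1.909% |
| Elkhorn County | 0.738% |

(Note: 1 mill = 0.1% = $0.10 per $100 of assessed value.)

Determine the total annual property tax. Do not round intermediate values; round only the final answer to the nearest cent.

$13,815.61

Assessed value = $1,829,672 × 0.209 = $382,401.448
Taxable value = $382,401.448 − $13,000 = $369,401.448
City of Bellmead: $369,401.448 × 0.007 = $2,585.810136
Regional Park District: $369,401.448 × 0.0011 = $406.3415928
Briarton Township: $369,401.448 × 0.00283 = $1,045.40609784
Fairoaks School District: $369,401.448 × 0.01909 = $7,051.87364232
Elkhorn County: $369,401.448 × 0.00738 = $2,726.18268624
Total = $13,815.6141552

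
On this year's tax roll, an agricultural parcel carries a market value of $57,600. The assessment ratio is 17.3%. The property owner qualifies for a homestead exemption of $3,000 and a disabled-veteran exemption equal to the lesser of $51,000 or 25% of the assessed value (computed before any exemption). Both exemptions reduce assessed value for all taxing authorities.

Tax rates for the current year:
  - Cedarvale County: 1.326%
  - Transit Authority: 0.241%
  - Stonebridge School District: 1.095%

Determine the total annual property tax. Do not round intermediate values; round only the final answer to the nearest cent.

Assessed value = $57,600 × 0.173 = $9,964.8
Disabled-veteran exemption = min($51,000, 25% × $9,964.8) = min($51,000, $2,491.2) = $2,491.2 (percentage binds)
Taxable value = $9,964.8 − $3,000 − $2,491.2 = $4,473.6
Cedarvale County: $4,473.6 × 0.01326 = $59.319936
Transit Authority: $4,473.6 × 0.00241 = $10.781376
Stonebridge School District: $4,473.6 × 0.01095 = $48.98592
Total = $119.087232

$119.09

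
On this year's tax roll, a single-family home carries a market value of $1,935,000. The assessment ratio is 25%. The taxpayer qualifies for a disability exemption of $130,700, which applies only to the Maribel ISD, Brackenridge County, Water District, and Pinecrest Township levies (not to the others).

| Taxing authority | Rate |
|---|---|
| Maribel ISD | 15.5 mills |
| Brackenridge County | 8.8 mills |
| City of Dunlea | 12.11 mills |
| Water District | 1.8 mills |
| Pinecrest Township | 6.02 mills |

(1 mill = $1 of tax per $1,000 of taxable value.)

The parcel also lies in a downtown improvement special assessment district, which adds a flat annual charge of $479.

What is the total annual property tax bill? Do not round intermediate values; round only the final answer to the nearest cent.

Assessed value = $1,935,000 × 0.25 = $483,750
Maribel ISD: ($483,750 − $130,700) × 0.0155 = $353,050 × 0.0155 = $5,472.275
Brackenridge County: ($483,750 − $130,700) × 0.0088 = $353,050 × 0.0088 = $3,106.84
City of Dunlea: $483,750 × 0.01211 = $5,858.2125
Water District: ($483,750 − $130,700) × 0.0018 = $353,050 × 0.0018 = $635.49
Pinecrest Township: ($483,750 − $130,700) × 0.00602 = $353,050 × 0.00602 = $2,125.361
Levies subtotal = $17,198.1785
Total = $17,198.1785 + $479 = $17,677.1785

$17,677.18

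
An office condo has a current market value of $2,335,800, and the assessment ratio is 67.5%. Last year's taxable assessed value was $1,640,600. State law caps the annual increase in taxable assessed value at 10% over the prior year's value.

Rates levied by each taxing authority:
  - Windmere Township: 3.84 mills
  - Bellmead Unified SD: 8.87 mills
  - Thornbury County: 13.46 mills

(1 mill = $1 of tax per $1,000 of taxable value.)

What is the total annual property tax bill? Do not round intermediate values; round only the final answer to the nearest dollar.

Uncapped assessed value = $2,335,800 × 0.675 = $1,576,665
Cap limit = $1,640,600 × 1.1 = $1,804,660
Taxable assessed value = min($1,576,665, $1,804,660) = $1,576,665 (cap does not bind)
Windmere Township: $1,576,665 × 0.00384 = $6,054.3936
Bellmead Unified SD: $1,576,665 × 0.00887 = $13,985.01855
Thornbury County: $1,576,665 × 0.01346 = $21,221.9109
Total = $41,261.32305

$41,261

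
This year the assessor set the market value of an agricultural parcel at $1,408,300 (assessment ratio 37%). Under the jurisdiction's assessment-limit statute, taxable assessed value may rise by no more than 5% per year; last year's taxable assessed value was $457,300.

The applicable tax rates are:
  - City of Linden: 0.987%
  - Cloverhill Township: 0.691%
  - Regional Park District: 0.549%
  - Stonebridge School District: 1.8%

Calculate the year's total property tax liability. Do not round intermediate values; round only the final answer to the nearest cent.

$19,336.24

Uncapped assessed value = $1,408,300 × 0.37 = $521,071
Cap limit = $457,300 × 1.05 = $480,165
Taxable assessed value = min($521,071, $480,165) = $480,165 (cap binds)
City of Linden: $480,165 × 0.00987 = $4,739.22855
Cloverhill Township: $480,165 × 0.00691 = $3,317.94015
Regional Park District: $480,165 × 0.00549 = $2,636.10585
Stonebridge School District: $480,165 × 0.018 = $8,642.97
Total = $19,336.24455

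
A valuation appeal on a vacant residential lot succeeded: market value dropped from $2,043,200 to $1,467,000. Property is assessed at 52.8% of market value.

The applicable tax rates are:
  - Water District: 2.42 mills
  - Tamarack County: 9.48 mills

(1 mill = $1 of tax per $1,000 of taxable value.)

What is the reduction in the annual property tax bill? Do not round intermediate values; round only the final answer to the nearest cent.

$3,620.38

Old assessed value = $2,043,200 × 0.528 = $1,078,809.6
New assessed value = $1,467,000 × 0.528 = $774,576
Combined rate = 0.00242 + 0.00948 = 0.0119
Old tax = $1,078,809.6 × 0.0119 = $12,837.83424
New tax = $774,576 × 0.0119 = $9,217.4544
Reduction = $12,837.83424 − $9,217.4544 = $3,620.37984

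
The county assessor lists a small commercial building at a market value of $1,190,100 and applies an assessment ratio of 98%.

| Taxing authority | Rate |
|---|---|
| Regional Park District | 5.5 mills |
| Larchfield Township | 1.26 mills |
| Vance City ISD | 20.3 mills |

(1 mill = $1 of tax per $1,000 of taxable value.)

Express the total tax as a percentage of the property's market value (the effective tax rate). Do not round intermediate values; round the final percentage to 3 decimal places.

Assessed value = $1,190,100 × 0.98 = $1,166,298
Regional Park District: $1,166,298 × 0.0055 = $6,414.639
Larchfield Township: $1,166,298 × 0.00126 = $1,469.53548
Vance City ISD: $1,166,298 × 0.0203 = $23,675.8494
Total tax = $31,560.02388
Effective rate = $31,560.02388 ÷ $1,190,100 = 2.652% of market value

2.652%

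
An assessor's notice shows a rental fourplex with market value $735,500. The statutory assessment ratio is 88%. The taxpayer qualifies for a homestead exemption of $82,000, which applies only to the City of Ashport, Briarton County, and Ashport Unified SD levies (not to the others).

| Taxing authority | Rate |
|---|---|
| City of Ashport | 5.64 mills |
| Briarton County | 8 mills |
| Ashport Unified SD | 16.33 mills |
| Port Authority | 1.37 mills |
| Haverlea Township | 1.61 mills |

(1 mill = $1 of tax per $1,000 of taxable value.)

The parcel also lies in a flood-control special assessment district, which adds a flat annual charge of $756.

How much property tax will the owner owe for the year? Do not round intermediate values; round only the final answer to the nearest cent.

$19,625.02

Assessed value = $735,500 × 0.88 = $647,240
City of Ashport: ($647,240 − $82,000) × 0.00564 = $565,240 × 0.00564 = $3,187.9536
Briarton County: ($647,240 − $82,000) × 0.008 = $565,240 × 0.008 = $4,521.92
Ashport Unified SD: ($647,240 − $82,000) × 0.01633 = $565,240 × 0.01633 = $9,230.3692
Port Authority: $647,240 × 0.00137 = $886.7188
Haverlea Township: $647,240 × 0.00161 = $1,042.0564
Levies subtotal = $18,869.018
Total = $18,869.018 + $756 = $19,625.018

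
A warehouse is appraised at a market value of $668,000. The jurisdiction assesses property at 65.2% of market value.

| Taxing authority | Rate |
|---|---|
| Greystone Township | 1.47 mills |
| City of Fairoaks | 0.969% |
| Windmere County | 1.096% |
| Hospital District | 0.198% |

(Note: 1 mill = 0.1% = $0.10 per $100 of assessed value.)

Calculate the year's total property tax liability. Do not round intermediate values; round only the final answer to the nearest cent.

$10,496.42

Assessed value = $668,000 × 0.652 = $435,536
Greystone Township: $435,536 × 0.00147 = $640.23792
City of Fairoaks: $435,536 × 0.00969 = $4,220.34384
Windmere County: $435,536 × 0.01096 = $4,773.47456
Hospital District: $435,536 × 0.00198 = $862.36128
Total = $10,496.4176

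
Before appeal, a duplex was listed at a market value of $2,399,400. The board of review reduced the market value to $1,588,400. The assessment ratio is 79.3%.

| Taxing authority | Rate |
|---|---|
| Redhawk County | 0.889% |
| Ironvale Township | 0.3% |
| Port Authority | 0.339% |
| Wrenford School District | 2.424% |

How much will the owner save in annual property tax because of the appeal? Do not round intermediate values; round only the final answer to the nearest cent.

$25,416.22

Old assessed value = $2,399,400 × 0.793 = $1,902,724.2
New assessed value = $1,588,400 × 0.793 = $1,259,601.2
Combined rate = 0.00889 + 0.003 + 0.00339 + 0.02424 = 0.03952
Old tax = $1,902,724.2 × 0.03952 = $75,195.660384
New tax = $1,259,601.2 × 0.03952 = $49,779.439424
Reduction = $75,195.660384 − $49,779.439424 = $25,416.22096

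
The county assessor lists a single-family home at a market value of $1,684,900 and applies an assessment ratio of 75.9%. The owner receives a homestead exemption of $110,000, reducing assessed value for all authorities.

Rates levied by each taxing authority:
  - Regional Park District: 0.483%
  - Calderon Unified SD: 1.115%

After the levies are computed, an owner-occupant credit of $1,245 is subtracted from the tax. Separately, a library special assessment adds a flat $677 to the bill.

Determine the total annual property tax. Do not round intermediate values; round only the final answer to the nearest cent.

$18,110.05

Assessed value = $1,684,900 × 0.759 = $1,278,839.1
Taxable value = $1,278,839.1 − $110,000 = $1,168,839.1
Regional Park District: $1,168,839.1 × 0.00483 = $5,645.492853
Calderon Unified SD: $1,168,839.1 × 0.01115 = $13,032.555965
Levies subtotal = $18,678.048818
After credit = $18,678.048818 − $1,245 = $17,433.048818
Total = $17,433.048818 + $677 = $18,110.048818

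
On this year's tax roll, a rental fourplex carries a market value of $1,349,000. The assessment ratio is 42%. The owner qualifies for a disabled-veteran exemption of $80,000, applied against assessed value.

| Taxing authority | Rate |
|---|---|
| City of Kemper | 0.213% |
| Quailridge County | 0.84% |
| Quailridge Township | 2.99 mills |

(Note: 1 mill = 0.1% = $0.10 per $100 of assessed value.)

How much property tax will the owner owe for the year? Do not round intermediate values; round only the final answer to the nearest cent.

$6,578.56

Assessed value = $1,349,000 × 0.42 = $566,580
Taxable value = $566,580 − $80,000 = $486,580
City of Kemper: $486,580 × 0.00213 = $1,036.4154
Quailridge County: $486,580 × 0.0084 = $4,087.272
Quailridge Township: $486,580 × 0.00299 = $1,454.8742
Total = $6,578.5616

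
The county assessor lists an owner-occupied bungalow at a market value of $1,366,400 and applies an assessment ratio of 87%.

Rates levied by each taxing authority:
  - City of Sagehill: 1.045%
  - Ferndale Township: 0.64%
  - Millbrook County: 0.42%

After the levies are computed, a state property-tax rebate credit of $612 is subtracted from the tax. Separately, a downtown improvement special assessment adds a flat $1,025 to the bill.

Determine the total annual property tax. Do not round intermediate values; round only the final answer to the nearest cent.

$25,436.57

Assessed value = $1,366,400 × 0.87 = $1,188,768
City of Sagehill: $1,188,768 × 0.01045 = $12,422.6256
Ferndale Township: $1,188,768 × 0.0064 = $7,608.1152
Millbrook County: $1,188,768 × 0.0042 = $4,992.8256
Levies subtotal = $25,023.5664
After credit = $25,023.5664 − $612 = $24,411.5664
Total = $24,411.5664 + $1,025 = $25,436.5664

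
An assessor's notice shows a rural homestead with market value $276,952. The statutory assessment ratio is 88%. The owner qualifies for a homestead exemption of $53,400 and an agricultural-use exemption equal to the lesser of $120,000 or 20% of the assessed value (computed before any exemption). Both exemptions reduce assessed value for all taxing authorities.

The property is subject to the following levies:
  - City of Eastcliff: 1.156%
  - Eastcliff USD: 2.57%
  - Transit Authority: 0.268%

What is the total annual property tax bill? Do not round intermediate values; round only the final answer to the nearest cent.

$5,654.47

Assessed value = $276,952 × 0.88 = $243,717.76
Agricultural-use exemption = min($120,000, 20% × $243,717.76) = min($120,000, $48,743.552) = $48,743.552 (percentage binds)
Taxable value = $243,717.76 − $53,400 − $48,743.552 = $141,574.208
City of Eastcliff: $141,574.208 × 0.01156 = $1,636.59784448
Eastcliff USD: $141,574.208 × 0.0257 = $3,638.4571456
Transit Authority: $141,574.208 × 0.00268 = $379.41887744
Total = $5,654.47386752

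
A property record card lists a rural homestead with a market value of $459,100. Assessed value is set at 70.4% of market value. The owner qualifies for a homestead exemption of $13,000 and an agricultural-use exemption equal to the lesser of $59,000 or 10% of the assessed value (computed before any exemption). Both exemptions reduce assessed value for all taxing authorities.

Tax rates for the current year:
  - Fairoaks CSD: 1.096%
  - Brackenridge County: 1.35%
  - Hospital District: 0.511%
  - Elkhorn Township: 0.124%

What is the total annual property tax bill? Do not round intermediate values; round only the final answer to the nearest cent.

Assessed value = $459,100 × 0.704 = $323,206.4
Agricultural-use exemption = min($59,000, 10% × $323,206.4) = min($59,000, $32,320.64) = $32,320.64 (percentage binds)
Taxable value = $323,206.4 − $13,000 − $32,320.64 = $277,885.76
Fairoaks CSD: $277,885.76 × 0.01096 = $3,045.6279296
Brackenridge County: $277,885.76 × 0.0135 = $3,751.45776
Hospital District: $277,885.76 × 0.00511 = $1,419.9962336
Elkhorn Township: $277,885.76 × 0.00124 = $344.5783424
Total = $8,561.6602656

$8,561.66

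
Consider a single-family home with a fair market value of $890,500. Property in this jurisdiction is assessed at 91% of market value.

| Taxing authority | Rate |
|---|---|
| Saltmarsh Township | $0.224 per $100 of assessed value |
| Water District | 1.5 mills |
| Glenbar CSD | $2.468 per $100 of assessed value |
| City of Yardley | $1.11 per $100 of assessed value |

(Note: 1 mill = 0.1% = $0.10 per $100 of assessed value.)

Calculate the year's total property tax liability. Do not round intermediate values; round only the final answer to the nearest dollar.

Assessed value = $890,500 × 0.91 = $810,355
Saltmarsh Township: $810,355 × 0.00224 = $1,815.1952
Water District: $810,355 × 0.0015 = $1,215.5325
Glenbar CSD: $810,355 × 0.02468 = $19,999.5614
City of Yardley: $810,355 × 0.0111 = $8,994.9405
Total = $32,025.2296

$32,025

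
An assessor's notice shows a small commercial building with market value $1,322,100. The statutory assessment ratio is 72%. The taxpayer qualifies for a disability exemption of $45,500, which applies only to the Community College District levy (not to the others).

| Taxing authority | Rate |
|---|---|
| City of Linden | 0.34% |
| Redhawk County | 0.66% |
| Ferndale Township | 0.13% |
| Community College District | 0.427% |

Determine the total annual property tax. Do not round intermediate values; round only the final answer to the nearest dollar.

$14,627

Assessed value = $1,322,100 × 0.72 = $951,912
City of Linden: $951,912 × 0.0034 = $3,236.5008
Redhawk County: $951,912 × 0.0066 = $6,282.6192
Ferndale Township: $951,912 × 0.0013 = $1,237.4856
Community College District: ($951,912 − $45,500) × 0.00427 = $906,412 × 0.00427 = $3,870.37924
Total = $14,626.98484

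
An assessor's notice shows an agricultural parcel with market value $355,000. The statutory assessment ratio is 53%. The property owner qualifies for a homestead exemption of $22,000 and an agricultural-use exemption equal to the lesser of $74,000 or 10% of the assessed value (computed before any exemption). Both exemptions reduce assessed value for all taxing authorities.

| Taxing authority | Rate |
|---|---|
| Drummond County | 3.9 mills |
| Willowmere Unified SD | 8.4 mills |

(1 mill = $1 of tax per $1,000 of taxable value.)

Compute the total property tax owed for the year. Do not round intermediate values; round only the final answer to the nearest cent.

Assessed value = $355,000 × 0.53 = $188,150
Agricultural-use exemption = min($74,000, 10% × $188,150) = min($74,000, $18,815) = $18,815 (percentage binds)
Taxable value = $188,150 − $22,000 − $18,815 = $147,335
Drummond County: $147,335 × 0.0039 = $574.6065
Willowmere Unified SD: $147,335 × 0.0084 = $1,237.614
Total = $1,812.2205

$1,812.22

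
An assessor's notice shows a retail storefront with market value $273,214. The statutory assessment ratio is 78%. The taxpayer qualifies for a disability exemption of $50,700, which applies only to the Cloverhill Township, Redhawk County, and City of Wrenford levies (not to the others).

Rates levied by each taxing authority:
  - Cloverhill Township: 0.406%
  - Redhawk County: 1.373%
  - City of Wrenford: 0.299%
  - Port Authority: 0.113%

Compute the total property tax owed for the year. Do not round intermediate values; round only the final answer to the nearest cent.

$3,615.63

Assessed value = $273,214 × 0.78 = $213,106.92
Cloverhill Township: ($213,106.92 − $50,700) × 0.00406 = $162,406.92 × 0.00406 = $659.3720952
Redhawk County: ($213,106.92 − $50,700) × 0.01373 = $162,406.92 × 0.01373 = $2,229.8470116
City of Wrenford: ($213,106.92 − $50,700) × 0.00299 = $162,406.92 × 0.00299 = $485.5966908
Port Authority: $213,106.92 × 0.00113 = $240.8108196
Total = $3,615.6266172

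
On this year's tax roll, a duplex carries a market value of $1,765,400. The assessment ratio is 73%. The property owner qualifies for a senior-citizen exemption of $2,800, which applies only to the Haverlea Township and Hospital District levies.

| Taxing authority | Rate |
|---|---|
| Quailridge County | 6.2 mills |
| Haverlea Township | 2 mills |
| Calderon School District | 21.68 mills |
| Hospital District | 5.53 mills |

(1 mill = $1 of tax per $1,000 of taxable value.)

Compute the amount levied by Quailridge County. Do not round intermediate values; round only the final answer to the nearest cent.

$7,990.20

Assessed value = $1,765,400 × 0.73 = $1,288,742
Quailridge County taxable value = $1,288,742 (exemption does not apply)
Quailridge County levy = $1,288,742 × 0.0062 = $7,990.2004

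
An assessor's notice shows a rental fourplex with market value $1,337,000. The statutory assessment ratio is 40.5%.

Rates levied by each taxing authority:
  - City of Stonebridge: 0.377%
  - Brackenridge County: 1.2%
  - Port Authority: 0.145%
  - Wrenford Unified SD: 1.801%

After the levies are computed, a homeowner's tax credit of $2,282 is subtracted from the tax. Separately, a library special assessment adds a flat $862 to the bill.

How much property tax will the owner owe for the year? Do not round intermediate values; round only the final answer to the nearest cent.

$17,656.52

Assessed value = $1,337,000 × 0.405 = $541,485
City of Stonebridge: $541,485 × 0.00377 = $2,041.39845
Brackenridge County: $541,485 × 0.012 = $6,497.82
Port Authority: $541,485 × 0.00145 = $785.15325
Wrenford Unified SD: $541,485 × 0.01801 = $9,752.14485
Levies subtotal = $19,076.51655
After credit = $19,076.51655 − $2,282 = $16,794.51655
Total = $16,794.51655 + $862 = $17,656.51655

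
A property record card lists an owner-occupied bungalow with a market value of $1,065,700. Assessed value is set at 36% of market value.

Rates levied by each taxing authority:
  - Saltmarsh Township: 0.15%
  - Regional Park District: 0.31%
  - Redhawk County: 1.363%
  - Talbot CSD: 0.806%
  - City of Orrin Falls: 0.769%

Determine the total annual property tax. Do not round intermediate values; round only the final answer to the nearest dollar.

$13,036

Assessed value = $1,065,700 × 0.36 = $383,652
Saltmarsh Township: $383,652 × 0.0015 = $575.478
Regional Park District: $383,652 × 0.0031 = $1,189.3212
Redhawk County: $383,652 × 0.01363 = $5,229.17676
Talbot CSD: $383,652 × 0.00806 = $3,092.23512
City of Orrin Falls: $383,652 × 0.00769 = $2,950.28388
Total = $575.478 + $1,189.3212 + $5,229.17676 + $3,092.23512 + $2,950.28388 = $13,036.49496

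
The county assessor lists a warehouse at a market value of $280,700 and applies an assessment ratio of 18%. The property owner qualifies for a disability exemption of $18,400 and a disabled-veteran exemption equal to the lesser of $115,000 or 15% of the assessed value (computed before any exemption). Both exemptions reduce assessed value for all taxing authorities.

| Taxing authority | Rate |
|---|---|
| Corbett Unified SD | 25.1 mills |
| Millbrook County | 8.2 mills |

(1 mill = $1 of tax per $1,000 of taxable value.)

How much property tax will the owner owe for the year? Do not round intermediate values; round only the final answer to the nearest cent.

$817.42

Assessed value = $280,700 × 0.18 = $50,526
Disabled-veteran exemption = min($115,000, 15% × $50,526) = min($115,000, $7,578.9) = $7,578.9 (percentage binds)
Taxable value = $50,526 − $18,400 − $7,578.9 = $24,547.1
Corbett Unified SD: $24,547.1 × 0.0251 = $616.13221
Millbrook County: $24,547.1 × 0.0082 = $201.28622
Total = $817.41843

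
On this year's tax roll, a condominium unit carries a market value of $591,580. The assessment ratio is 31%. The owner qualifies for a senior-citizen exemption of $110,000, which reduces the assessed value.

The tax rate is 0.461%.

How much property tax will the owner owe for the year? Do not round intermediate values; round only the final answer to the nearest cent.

$338.33

Assessed value = $591,580 × 0.31 = $183,389.8
Taxable value = $183,389.8 − $110,000 = $73,389.8
Tax = $73,389.8 × 0.00461 = $338.326978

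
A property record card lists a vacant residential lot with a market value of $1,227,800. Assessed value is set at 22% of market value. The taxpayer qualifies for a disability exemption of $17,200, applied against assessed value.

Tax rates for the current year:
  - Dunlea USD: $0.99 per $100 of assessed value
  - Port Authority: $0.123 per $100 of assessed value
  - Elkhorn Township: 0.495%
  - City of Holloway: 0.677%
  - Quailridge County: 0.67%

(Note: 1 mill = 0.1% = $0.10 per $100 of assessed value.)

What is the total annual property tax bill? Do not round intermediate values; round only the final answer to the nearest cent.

Assessed value = $1,227,800 × 0.22 = $270,116
Taxable value = $270,116 − $17,200 = $252,916
Dunlea USD: $252,916 × 0.0099 = $2,503.8684
Port Authority: $252,916 × 0.00123 = $311.08668
Elkhorn Township: $252,916 × 0.00495 = $1,251.9342
City of Holloway: $252,916 × 0.00677 = $1,712.24132
Quailridge County: $252,916 × 0.0067 = $1,694.5372
Total = $7,473.6678

$7,473.67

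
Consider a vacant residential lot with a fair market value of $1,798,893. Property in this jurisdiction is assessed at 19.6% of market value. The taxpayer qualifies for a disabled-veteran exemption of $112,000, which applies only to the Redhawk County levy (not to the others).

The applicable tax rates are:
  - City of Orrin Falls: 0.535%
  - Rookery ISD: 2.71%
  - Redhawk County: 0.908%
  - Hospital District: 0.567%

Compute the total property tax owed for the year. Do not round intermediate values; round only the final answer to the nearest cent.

Assessed value = $1,798,893 × 0.196 = $352,583.028
City of Orrin Falls: $352,583.028 × 0.00535 = $1,886.3191998
Rookery ISD: $352,583.028 × 0.0271 = $9,555.0000588
Redhawk County: ($352,583.028 − $112,000) × 0.00908 = $240,583.028 × 0.00908 = $2,184.49389424
Hospital District: $352,583.028 × 0.00567 = $1,999.14576876
Total = $15,624.9589216

$15,624.96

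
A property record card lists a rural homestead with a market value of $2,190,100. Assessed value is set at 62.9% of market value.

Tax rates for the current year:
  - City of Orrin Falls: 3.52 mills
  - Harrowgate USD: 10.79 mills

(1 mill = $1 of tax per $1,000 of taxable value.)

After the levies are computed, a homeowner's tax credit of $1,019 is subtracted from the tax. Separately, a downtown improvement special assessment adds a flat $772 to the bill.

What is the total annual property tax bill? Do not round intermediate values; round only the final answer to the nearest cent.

Assessed value = $2,190,100 × 0.629 = $1,377,572.9
City of Orrin Falls: $1,377,572.9 × 0.00352 = $4,849.056608
Harrowgate USD: $1,377,572.9 × 0.01079 = $14,864.011591
Levies subtotal = $19,713.068199
After credit = $19,713.068199 − $1,019 = $18,694.068199
Total = $18,694.068199 + $772 = $19,466.068199

$19,466.07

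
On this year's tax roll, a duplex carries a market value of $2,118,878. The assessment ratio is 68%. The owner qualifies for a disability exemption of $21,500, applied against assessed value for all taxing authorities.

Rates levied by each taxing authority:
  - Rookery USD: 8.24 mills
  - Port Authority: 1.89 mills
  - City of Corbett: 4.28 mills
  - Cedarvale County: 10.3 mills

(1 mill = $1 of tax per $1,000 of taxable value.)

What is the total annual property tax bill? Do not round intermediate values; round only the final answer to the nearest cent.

$35,071.82

Assessed value = $2,118,878 × 0.68 = $1,440,837.04
Taxable value = $1,440,837.04 − $21,500 = $1,419,337.04
Rookery USD: $1,419,337.04 × 0.00824 = $11,695.3372096
Port Authority: $1,419,337.04 × 0.00189 = $2,682.5470056
City of Corbett: $1,419,337.04 × 0.00428 = $6,074.7625312
Cedarvale County: $1,419,337.04 × 0.0103 = $14,619.171512
Total = $11,695.3372096 + $2,682.5470056 + $6,074.7625312 + $14,619.171512 = $35,071.8182584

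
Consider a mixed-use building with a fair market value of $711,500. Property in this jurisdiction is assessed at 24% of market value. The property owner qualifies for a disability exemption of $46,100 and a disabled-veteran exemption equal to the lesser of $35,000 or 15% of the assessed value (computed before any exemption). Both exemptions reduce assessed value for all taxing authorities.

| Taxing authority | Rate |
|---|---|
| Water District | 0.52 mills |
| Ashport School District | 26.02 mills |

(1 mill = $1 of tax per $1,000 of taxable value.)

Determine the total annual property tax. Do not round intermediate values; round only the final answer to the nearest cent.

Assessed value = $711,500 × 0.24 = $170,760
Disabled-veteran exemption = min($35,000, 15% × $170,760) = min($35,000, $25,614) = $25,614 (percentage binds)
Taxable value = $170,760 − $46,100 − $25,614 = $99,046
Water District: $99,046 × 0.00052 = $51.50392
Ashport School District: $99,046 × 0.02602 = $2,577.17692
Total = $2,628.68084

$2,628.68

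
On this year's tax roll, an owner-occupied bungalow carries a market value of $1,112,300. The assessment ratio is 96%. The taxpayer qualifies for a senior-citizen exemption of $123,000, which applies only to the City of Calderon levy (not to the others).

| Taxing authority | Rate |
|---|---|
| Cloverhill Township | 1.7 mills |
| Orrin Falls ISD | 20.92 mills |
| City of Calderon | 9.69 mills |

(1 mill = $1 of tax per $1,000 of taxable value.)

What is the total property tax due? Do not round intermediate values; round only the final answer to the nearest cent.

Assessed value = $1,112,300 × 0.96 = $1,067,808
Cloverhill Township: $1,067,808 × 0.0017 = $1,815.2736
Orrin Falls ISD: $1,067,808 × 0.02092 = $22,338.54336
City of Calderon: ($1,067,808 − $123,000) × 0.00969 = $944,808 × 0.00969 = $9,155.18952
Total = $33,309.00648

$33,309.01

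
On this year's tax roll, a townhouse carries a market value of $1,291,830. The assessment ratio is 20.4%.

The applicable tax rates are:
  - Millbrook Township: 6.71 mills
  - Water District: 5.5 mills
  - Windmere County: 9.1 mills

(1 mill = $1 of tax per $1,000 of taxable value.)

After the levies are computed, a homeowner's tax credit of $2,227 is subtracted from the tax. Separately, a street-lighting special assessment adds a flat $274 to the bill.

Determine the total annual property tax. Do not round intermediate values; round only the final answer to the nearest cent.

Assessed value = $1,291,830 × 0.204 = $263,533.32
Millbrook Township: $263,533.32 × 0.00671 = $1,768.3085772
Water District: $263,533.32 × 0.0055 = $1,449.43326
Windmere County: $263,533.32 × 0.0091 = $2,398.153212
Levies subtotal = $5,615.8950492
After credit = $5,615.8950492 − $2,227 = $3,388.8950492
Total = $3,388.8950492 + $274 = $3,662.8950492

$3,662.90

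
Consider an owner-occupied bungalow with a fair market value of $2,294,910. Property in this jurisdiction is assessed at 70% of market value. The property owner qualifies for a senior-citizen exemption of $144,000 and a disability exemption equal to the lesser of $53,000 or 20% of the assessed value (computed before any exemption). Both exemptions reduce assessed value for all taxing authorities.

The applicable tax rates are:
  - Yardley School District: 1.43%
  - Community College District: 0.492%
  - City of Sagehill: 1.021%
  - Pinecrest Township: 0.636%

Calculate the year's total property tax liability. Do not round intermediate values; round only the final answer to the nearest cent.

$50,443.75

Assessed value = $2,294,910 × 0.7 = $1,606,437
Disability exemption = min($53,000, 20% × $1,606,437) = min($53,000, $321,287.4) = $53,000 (dollar cap binds)
Taxable value = $1,606,437 − $144,000 − $53,000 = $1,409,437
Yardley School District: $1,409,437 × 0.0143 = $20,154.9491
Community College District: $1,409,437 × 0.00492 = $6,934.43004
City of Sagehill: $1,409,437 × 0.01021 = $14,390.35177
Pinecrest Township: $1,409,437 × 0.00636 = $8,964.01932
Total = $50,443.75023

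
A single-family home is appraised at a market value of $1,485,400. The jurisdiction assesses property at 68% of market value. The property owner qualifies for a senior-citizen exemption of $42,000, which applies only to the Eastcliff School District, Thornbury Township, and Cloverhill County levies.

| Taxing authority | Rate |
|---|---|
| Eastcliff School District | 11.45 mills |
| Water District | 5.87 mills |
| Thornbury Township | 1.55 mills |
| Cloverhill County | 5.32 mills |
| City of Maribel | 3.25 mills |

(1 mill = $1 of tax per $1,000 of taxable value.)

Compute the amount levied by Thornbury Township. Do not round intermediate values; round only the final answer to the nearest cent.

Assessed value = $1,485,400 × 0.68 = $1,010,072
Thornbury Township taxable value = $1,010,072 − $42,000 = $968,072
Thornbury Township levy = $968,072 × 0.00155 = $1,500.5116

$1,500.51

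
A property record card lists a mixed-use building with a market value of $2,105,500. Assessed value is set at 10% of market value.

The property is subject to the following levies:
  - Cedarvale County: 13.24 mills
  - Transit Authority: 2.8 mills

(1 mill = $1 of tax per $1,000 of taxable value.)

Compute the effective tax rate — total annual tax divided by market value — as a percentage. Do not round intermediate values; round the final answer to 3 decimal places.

Assessed value = $2,105,500 × 0.1 = $210,550
Cedarvale County: $210,550 × 0.01324 = $2,787.682
Transit Authority: $210,550 × 0.0028 = $589.54
Total tax = $3,377.222
Effective rate = $3,377.222 ÷ $2,105,500 = 0.160% of market value

0.160%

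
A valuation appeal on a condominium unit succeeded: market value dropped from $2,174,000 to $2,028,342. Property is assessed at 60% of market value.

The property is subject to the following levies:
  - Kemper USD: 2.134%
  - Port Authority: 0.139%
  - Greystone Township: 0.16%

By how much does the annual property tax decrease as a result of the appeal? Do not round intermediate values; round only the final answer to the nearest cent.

Old assessed value = $2,174,000 × 0.6 = $1,304,400
New assessed value = $2,028,342 × 0.6 = $1,217,005.2
Combined rate = 0.02134 + 0.00139 + 0.0016 = 0.02433
Old tax = $1,304,400 × 0.02433 = $31,736.052
New tax = $1,217,005.2 × 0.02433 = $29,609.736516
Reduction = $31,736.052 − $29,609.736516 = $2,126.315484

$2,126.32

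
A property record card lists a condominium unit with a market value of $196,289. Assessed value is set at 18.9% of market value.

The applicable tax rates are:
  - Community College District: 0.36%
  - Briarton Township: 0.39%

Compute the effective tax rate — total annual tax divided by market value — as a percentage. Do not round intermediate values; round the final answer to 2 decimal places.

Assessed value = $196,289 × 0.189 = $37,098.621
Community College District: $37,098.621 × 0.0036 = $133.5550356
Briarton Township: $37,098.621 × 0.0039 = $144.6846219
Total tax = $278.2396575
Effective rate = $278.2396575 ÷ $196,289 = 0.14% of market value

0.14%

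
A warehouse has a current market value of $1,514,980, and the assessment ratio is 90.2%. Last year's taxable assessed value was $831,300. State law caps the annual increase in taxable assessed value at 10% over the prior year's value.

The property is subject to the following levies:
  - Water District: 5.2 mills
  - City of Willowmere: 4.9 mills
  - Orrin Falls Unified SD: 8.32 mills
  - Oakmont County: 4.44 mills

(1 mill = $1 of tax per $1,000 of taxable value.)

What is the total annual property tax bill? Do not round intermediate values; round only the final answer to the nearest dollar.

$20,904

Uncapped assessed value = $1,514,980 × 0.902 = $1,366,511.96
Cap limit = $831,300 × 1.1 = $914,430
Taxable assessed value = min($1,366,511.96, $914,430) = $914,430 (cap binds)
Water District: $914,430 × 0.0052 = $4,755.036
City of Willowmere: $914,430 × 0.0049 = $4,480.707
Orrin Falls Unified SD: $914,430 × 0.00832 = $7,608.0576
Oakmont County: $914,430 × 0.00444 = $4,060.0692
Total = $20,903.8698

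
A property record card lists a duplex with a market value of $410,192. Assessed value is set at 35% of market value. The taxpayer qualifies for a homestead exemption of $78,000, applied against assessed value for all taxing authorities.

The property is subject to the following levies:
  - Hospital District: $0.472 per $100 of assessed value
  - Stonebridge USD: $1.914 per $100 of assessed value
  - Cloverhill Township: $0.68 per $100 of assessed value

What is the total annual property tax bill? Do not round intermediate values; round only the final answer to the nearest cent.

$2,010.29

Assessed value = $410,192 × 0.35 = $143,567.2
Taxable value = $143,567.2 − $78,000 = $65,567.2
Hospital District: $65,567.2 × 0.00472 = $309.477184
Stonebridge USD: $65,567.2 × 0.01914 = $1,254.956208
Cloverhill Township: $65,567.2 × 0.0068 = $445.85696
Total = $309.477184 + $1,254.956208 + $445.85696 = $2,010.290352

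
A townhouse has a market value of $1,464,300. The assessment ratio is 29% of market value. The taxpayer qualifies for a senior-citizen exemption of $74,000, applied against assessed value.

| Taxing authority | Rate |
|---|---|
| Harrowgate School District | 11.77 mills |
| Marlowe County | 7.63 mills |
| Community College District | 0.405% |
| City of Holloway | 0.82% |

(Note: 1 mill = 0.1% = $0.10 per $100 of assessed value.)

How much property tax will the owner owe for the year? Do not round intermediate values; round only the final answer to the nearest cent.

Assessed value = $1,464,300 × 0.29 = $424,647
Taxable value = $424,647 − $74,000 = $350,647
Harrowgate School District: $350,647 × 0.01177 = $4,127.11519
Marlowe County: $350,647 × 0.00763 = $2,675.43661
Community College District: $350,647 × 0.00405 = $1,420.12035
City of Holloway: $350,647 × 0.0082 = $2,875.3054
Total = $11,097.97755

$11,097.98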